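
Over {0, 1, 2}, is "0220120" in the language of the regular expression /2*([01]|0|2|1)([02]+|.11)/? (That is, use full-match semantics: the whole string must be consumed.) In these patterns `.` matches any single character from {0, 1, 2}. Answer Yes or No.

No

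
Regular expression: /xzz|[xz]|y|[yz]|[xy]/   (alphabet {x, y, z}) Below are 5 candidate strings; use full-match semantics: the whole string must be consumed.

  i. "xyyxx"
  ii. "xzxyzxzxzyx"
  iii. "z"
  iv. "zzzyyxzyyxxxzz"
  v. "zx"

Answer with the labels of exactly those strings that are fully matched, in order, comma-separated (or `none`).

iii

i → no match
ii → no match
iii → match
iv → no match
v → no match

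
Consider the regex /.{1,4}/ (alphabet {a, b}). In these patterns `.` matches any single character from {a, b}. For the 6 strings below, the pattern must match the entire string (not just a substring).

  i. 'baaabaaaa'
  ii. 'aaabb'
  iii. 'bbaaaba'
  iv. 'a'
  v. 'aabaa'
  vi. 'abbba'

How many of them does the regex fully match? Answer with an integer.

i → no match
ii → no match
iii → no match
iv → match
v → no match
vi → no match
Total matched: 1

1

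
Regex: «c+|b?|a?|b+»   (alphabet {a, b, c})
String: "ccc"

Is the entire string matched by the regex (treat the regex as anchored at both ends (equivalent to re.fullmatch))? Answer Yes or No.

Yes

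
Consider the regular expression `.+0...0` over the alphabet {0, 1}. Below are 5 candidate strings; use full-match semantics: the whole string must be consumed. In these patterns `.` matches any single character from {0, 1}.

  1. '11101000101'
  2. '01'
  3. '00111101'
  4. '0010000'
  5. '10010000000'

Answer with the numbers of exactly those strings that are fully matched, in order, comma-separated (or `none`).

5

1. '11101000101' → no match — must end with '0'
2. '01' → no match — must end with '0'
3. '00111101' → no match — must end with '0'
4. '0010000' → no match
5. '10010000000' → match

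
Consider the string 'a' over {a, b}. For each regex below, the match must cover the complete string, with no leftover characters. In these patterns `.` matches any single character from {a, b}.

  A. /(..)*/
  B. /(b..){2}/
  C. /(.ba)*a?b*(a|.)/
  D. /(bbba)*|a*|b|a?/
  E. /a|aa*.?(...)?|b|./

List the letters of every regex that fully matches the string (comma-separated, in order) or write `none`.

A → no match
B → no match — must start with 'b'
C → match
D → match
E → match

C, D, E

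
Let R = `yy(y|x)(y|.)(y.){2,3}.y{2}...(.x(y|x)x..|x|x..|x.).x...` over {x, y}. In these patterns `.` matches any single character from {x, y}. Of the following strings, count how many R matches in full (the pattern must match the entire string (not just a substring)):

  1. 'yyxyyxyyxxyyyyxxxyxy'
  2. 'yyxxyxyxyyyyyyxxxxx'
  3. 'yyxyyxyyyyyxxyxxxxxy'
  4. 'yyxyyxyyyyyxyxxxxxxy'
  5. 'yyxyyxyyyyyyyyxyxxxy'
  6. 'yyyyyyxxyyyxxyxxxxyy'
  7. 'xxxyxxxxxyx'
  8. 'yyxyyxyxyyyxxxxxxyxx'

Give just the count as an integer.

4

1 → no match
2 → no match
3 → match
4 → match
5 → match
6 → no match
7 → no match — must start with 'yy'
8 → match
Total matched: 4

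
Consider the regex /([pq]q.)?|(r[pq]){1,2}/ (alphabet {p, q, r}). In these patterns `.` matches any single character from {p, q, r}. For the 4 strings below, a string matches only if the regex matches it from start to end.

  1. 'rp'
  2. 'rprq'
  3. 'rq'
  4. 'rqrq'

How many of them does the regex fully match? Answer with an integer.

1. 'rp' → match
2. 'rprq' → match
3. 'rq' → match
4. 'rqrq' → match
Total matched: 4

4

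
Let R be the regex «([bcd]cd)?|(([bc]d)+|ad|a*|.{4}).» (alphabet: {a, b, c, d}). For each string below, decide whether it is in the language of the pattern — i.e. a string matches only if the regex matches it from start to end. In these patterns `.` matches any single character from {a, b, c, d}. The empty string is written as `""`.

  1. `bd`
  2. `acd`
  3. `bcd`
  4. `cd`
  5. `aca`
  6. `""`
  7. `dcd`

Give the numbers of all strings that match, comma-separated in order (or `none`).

1 → no match
2 → no match
3 → match
4 → no match
5 → no match
6 → match
7 → match

3, 6, 7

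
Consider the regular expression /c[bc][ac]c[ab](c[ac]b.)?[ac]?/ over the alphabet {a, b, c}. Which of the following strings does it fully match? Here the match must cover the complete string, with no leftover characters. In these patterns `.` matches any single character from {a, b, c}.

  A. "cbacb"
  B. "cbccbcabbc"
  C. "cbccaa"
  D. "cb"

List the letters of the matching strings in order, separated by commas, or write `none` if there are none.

A, B, C

A. "cbacb" → match
B. "cbccbcabbc" → match
C. "cbccaa" → match
D. "cb" → no match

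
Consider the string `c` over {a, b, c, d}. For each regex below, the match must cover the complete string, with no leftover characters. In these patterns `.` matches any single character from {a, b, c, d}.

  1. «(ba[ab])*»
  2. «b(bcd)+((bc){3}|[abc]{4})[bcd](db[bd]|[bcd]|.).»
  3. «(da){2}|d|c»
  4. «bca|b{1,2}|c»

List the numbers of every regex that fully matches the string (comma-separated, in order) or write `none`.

3, 4

1 → no match
2 → no match — must start with `bbcd`
3 → match
4 → match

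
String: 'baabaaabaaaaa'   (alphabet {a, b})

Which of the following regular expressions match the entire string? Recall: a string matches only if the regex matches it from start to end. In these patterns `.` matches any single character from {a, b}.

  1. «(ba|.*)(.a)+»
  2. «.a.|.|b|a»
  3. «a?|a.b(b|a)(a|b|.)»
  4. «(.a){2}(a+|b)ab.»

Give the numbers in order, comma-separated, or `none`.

1 → match
2 → no match
3 → no match
4 → no match

1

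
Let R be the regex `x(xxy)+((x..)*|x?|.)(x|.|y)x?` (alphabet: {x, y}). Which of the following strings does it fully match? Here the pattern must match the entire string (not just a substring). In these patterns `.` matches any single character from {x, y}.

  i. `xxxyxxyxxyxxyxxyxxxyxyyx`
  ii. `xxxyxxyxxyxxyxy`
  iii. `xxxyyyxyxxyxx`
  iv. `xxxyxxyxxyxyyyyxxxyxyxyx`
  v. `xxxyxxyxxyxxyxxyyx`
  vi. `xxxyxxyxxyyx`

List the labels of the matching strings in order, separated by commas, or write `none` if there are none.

i → no match
ii → match
iii → no match
iv → no match
v → match
vi. `xxxyxxyxxyyx` → match

ii, v, vi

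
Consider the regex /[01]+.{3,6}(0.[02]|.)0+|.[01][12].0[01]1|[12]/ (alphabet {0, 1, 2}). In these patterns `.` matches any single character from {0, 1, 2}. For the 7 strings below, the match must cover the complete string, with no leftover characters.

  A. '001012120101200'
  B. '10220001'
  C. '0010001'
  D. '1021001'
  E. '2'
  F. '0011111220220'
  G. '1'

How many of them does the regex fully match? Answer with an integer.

A → match
B → no match
C → match
D → match
E → match
F → match
G → match
Total matched: 6

6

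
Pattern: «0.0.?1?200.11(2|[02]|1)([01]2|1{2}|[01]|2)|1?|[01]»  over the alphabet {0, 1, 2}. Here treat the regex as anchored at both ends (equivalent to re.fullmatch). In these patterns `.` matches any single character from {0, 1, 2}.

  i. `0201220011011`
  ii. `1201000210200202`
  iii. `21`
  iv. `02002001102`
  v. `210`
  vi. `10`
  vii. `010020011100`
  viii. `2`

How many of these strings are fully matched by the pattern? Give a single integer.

1

i → no match
ii → no match
iii. `21` → no match
iv. `02002001102` → no match
v. `210` → no match
vi. `10` → no match
vii. `010020011100` → match
viii. `2` → no match
Total matched: 1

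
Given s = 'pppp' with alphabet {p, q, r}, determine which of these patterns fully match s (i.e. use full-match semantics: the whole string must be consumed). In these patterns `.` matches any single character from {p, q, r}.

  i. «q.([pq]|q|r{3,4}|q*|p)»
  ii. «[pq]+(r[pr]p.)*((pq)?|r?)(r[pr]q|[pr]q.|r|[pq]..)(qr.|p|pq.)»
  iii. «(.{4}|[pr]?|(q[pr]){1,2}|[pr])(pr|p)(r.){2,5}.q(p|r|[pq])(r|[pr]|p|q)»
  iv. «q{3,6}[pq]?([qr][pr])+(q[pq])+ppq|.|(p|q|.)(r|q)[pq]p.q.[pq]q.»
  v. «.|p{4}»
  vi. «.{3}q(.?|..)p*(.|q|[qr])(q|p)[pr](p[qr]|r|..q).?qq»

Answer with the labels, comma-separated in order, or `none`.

i → no match — must start with 'q'
ii → no match
iii → no match
iv → no match
v → match
vi → no match — must end with 'qq'

v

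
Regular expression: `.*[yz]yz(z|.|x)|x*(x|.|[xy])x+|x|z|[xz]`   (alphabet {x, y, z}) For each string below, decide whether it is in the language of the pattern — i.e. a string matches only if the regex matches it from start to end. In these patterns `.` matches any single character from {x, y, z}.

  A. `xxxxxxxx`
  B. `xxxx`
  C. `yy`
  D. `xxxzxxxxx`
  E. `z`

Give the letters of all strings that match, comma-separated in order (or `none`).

A, B, D, E

A → match
B → match
C → no match
D → match
E → match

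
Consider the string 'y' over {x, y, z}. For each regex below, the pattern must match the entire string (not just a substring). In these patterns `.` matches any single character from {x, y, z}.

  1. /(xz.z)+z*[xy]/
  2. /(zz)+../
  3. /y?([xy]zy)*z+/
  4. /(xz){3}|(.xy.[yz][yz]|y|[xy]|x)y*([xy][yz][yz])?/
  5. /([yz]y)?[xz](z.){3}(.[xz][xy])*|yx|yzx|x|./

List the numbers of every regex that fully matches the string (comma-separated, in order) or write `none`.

4, 5

1 → no match — must start with 'xz'
2 → no match — must start with 'zz'
3 → no match — must end with 'z'
4 → match
5 → match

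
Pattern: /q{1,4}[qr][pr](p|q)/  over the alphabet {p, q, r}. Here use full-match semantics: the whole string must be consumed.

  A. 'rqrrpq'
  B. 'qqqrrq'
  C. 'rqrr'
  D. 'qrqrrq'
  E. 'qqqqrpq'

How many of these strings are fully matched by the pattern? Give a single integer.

2

A → no match — must start with 'q'
B → match
C → no match — must start with 'q'
D → no match
E → match
Total matched: 2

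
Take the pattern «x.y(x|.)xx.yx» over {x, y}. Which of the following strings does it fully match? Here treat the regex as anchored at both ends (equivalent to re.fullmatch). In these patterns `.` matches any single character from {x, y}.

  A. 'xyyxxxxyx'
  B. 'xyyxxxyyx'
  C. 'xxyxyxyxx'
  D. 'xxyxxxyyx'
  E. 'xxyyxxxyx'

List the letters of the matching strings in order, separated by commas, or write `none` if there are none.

A, B, D, E

A. 'xyyxxxxyx' → match
B. 'xyyxxxyyx' → match
C. 'xxyxyxyxx' → no match — must end with 'yx'
D. 'xxyxxxyyx' → match
E. 'xxyyxxxyx' → match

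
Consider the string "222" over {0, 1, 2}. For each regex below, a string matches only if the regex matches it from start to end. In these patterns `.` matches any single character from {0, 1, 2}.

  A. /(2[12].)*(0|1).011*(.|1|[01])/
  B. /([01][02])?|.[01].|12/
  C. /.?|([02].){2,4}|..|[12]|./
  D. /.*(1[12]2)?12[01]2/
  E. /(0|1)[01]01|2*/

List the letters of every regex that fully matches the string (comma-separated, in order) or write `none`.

E

A → no match
B → no match
C → no match
D → no match
E → match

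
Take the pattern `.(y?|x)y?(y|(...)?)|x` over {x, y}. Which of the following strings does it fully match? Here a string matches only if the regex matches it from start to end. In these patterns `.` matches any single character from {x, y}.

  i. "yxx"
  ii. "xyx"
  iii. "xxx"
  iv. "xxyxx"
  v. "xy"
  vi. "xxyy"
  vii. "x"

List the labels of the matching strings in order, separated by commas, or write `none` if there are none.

iv, v, vi, vii

i → no match
ii → no match
iii → no match
iv → match
v → match
vi → match
vii → match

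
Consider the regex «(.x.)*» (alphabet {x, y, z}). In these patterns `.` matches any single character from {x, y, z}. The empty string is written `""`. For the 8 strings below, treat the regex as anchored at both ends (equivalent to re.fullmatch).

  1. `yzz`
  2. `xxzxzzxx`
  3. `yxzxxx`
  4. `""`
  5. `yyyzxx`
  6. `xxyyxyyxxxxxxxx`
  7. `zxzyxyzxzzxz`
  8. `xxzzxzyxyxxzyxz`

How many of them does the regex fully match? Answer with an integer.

5

1 → no match
2 → no match
3 → match
4 → match
5 → no match
6 → match
7 → match
8 → match
Total matched: 5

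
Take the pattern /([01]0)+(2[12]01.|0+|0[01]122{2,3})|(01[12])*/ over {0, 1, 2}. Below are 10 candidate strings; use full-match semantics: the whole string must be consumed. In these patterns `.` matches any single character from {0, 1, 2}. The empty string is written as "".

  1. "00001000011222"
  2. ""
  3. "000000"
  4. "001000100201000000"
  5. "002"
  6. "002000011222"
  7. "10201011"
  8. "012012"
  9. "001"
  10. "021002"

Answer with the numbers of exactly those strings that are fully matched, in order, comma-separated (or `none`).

1 → match
2 → match
3 → match
4 → no match
5 → no match
6 → no match
7 → no match
8 → match
9 → no match
10 → no match

1, 2, 3, 8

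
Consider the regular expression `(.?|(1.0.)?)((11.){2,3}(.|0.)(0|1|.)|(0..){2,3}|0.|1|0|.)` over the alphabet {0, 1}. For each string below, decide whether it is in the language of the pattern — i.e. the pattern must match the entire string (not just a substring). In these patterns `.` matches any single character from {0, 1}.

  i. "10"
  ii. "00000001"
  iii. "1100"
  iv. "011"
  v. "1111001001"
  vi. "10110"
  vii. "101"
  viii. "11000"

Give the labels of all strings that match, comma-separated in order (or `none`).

i → match
ii → no match
iii → no match
iv → no match
v → no match
vi → no match
vii → match
viii → match

i, vii, viii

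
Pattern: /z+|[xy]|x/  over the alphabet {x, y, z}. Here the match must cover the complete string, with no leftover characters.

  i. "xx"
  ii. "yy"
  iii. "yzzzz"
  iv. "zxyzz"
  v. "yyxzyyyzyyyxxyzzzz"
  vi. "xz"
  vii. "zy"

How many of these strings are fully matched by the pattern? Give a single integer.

i → no match
ii → no match
iii → no match
iv → no match
v → no match
vi → no match
vii → no match
Total matched: 0

0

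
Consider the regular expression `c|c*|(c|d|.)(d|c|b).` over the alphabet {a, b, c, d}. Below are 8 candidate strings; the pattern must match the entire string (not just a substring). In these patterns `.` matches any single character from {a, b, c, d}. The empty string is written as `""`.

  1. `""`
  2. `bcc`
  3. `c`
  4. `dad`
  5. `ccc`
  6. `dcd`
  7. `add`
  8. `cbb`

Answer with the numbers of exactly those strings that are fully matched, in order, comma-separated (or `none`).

1, 2, 3, 5, 6, 7, 8

1 → match
2 → match
3 → match
4 → no match
5 → match
6 → match
7 → match
8 → match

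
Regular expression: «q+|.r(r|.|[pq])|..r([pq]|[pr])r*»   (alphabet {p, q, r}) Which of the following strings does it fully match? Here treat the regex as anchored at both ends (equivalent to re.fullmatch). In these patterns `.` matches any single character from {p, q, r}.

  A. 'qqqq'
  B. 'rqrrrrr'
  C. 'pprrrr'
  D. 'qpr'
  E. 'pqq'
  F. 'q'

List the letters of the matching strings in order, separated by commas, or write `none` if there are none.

A. 'qqqq' → match
B. 'rqrrrrr' → match
C. 'pprrrr' → match
D. 'qpr' → no match
E. 'pqq' → no match
F. 'q' → match

A, B, C, F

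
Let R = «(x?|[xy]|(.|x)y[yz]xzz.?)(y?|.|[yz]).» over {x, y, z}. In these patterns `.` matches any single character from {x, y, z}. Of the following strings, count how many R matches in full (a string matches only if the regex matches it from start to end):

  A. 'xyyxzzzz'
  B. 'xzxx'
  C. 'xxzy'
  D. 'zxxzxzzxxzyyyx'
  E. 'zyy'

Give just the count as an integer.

A → match
B → no match
C → no match
D → no match
E → no match
Total matched: 1

1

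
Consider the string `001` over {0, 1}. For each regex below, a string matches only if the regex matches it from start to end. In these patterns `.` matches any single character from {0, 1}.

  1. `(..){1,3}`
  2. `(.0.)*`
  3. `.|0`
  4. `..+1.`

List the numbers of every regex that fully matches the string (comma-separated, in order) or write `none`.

2

1 → no match
2 → match
3 → no match
4 → no match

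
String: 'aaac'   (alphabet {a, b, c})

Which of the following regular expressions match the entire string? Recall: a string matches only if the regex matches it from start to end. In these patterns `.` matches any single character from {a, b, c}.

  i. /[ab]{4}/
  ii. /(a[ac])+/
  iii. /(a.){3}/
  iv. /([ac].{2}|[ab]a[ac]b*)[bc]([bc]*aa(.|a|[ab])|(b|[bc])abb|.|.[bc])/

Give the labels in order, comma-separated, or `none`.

ii

i → no match
ii → match
iii → no match
iv → no match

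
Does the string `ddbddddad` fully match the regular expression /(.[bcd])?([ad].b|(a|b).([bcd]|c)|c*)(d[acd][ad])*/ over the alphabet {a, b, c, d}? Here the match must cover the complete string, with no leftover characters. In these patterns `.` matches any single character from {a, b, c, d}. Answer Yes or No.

Yes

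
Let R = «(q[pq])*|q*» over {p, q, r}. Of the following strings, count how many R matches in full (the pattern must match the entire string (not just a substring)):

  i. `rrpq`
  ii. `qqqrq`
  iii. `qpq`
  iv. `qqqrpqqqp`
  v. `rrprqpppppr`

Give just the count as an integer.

0

i → no match
ii → no match
iii → no match
iv → no match
v → no match
Total matched: 0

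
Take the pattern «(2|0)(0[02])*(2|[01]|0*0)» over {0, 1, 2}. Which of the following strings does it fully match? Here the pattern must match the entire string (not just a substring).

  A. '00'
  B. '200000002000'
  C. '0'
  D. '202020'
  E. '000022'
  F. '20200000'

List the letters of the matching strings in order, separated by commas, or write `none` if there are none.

A, B, D, E, F

A → match
B → match
C → no match
D → match
E → match
F → match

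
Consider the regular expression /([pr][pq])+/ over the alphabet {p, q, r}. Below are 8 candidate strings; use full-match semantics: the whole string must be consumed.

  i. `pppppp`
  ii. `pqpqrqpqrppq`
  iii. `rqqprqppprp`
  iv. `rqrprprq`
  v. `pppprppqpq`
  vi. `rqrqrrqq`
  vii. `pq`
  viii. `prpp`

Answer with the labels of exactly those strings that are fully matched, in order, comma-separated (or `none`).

i. `pppppp` → match
ii. `pqpqrqpqrppq` → match
iii. `rqqprqppprp` → no match
iv. `rqrprprq` → match
v. `pppprppqpq` → match
vi. `rqrqrrqq` → no match
vii. `pq` → match
viii. `prpp` → no match

i, ii, iv, v, vii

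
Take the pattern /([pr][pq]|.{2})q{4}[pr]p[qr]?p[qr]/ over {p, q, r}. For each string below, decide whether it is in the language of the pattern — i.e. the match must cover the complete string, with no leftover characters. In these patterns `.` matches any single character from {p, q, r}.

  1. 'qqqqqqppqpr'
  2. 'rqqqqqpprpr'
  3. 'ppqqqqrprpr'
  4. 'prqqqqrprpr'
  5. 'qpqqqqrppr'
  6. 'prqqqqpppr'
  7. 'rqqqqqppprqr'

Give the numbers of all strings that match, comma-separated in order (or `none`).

1 → match
2 → match
3 → match
4 → match
5 → match
6 → match
7 → no match

1, 2, 3, 4, 5, 6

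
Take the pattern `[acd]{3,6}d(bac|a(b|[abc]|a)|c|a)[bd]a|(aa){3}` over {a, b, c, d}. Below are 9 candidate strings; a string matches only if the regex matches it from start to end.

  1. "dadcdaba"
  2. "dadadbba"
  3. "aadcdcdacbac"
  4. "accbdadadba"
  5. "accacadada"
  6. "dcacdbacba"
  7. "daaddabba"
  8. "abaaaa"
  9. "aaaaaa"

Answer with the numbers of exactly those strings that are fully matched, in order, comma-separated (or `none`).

1. "dadcdaba" → match
2. "dadadbba" → no match
3. "aadcdcdacbac" → no match
4. "accbdadadba" → no match
5. "accacadada" → match
6. "dcacdbacba" → match
7. "daaddabba" → match
8. "abaaaa" → no match
9. "aaaaaa" → match

1, 5, 6, 7, 9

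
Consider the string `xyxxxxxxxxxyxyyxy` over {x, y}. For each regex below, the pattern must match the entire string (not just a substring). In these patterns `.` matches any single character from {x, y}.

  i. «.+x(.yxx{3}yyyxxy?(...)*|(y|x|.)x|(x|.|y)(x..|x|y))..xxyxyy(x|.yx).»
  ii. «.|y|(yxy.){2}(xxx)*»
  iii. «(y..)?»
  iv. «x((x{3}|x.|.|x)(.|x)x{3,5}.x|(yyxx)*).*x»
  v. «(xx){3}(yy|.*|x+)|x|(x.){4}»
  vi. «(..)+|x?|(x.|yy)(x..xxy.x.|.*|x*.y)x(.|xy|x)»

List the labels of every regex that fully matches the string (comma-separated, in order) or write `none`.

i → match
ii → no match
iii → no match
iv → no match — must end with `x`
v → no match
vi → match

i, vi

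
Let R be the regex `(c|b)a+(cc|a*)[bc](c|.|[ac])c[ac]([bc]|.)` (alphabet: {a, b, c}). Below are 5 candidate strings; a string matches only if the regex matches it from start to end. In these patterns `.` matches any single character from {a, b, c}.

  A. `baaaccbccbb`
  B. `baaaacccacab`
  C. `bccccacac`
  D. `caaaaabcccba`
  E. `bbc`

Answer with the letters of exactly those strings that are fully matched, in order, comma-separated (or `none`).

B

A. `baaaccbccbb` → no match
B. `baaaacccacab` → match
C. `bccccacac` → no match
D. `caaaaabcccba` → no match
E. `bbc` → no match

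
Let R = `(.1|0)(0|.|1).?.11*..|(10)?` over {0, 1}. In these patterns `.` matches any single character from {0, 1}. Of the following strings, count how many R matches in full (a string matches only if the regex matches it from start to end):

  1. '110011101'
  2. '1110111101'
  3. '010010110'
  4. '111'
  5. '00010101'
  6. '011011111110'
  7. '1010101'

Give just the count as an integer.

3

1 → match
2 → match
3 → no match
4 → no match
5 → no match
6 → match
7 → no match
Total matched: 3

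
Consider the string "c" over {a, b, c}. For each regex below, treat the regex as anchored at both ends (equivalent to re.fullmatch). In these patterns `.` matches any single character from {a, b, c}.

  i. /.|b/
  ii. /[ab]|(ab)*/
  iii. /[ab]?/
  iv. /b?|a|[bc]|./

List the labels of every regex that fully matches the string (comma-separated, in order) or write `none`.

i, iv

i → match
ii → no match
iii → no match
iv → match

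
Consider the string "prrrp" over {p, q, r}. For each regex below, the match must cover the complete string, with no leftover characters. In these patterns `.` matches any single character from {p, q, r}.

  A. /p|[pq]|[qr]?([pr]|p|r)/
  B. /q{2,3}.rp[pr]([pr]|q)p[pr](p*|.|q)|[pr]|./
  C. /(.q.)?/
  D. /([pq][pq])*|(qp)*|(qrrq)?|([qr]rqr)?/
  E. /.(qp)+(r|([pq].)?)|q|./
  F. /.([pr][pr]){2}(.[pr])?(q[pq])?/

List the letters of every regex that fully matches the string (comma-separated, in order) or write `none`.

A → no match
B → no match
C → no match
D → no match
E → no match
F → match

F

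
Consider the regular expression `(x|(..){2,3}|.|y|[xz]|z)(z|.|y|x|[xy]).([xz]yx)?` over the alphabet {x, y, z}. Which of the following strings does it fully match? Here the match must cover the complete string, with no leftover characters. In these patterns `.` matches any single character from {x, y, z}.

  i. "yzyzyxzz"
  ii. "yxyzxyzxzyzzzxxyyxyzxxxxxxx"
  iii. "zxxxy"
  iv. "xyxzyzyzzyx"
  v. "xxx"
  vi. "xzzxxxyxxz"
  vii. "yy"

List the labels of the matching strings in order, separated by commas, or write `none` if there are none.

i → match
ii → no match
iii → no match
iv → match
v → match
vi → no match
vii → no match

i, iv, v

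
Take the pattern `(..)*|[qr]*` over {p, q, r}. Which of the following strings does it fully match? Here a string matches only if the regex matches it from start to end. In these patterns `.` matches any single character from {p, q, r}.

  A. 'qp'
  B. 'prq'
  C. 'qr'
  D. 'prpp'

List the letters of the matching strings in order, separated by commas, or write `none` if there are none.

A, C, D

A → match
B → no match
C → match
D → match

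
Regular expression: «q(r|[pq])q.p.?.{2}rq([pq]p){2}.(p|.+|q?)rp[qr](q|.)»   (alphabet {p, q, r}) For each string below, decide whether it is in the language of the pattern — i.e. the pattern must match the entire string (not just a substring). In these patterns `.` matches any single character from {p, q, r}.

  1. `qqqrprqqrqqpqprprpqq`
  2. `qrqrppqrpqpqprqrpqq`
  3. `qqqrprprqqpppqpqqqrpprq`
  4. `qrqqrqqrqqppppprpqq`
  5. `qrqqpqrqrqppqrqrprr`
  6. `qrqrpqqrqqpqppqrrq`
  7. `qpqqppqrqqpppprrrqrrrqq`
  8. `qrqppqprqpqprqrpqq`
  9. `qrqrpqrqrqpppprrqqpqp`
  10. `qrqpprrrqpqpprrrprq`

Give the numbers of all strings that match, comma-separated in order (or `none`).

1 → match
2 → no match
3 → no match
4 → no match
5 → no match
6 → no match
7 → no match
8 → no match
9 → no match
10 → no match

1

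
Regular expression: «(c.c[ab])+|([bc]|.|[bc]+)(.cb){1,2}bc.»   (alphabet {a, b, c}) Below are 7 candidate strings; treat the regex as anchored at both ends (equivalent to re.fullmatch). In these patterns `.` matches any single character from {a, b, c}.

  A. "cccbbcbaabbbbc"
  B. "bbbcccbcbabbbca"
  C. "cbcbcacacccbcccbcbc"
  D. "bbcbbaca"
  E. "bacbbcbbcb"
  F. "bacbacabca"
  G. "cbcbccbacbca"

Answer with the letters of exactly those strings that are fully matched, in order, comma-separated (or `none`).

A → no match
B → no match
C → no match
D → no match
E → match
F → no match
G → no match

E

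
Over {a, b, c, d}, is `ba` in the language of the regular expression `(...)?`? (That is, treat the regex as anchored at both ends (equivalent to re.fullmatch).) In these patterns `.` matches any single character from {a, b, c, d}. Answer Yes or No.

No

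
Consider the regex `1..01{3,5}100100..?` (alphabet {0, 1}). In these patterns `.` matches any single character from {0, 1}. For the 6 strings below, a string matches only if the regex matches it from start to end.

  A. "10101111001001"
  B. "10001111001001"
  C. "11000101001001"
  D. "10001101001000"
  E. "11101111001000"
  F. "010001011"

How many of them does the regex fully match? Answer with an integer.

A → match
B → match
C → no match
D → no match
E → match
F → no match — must start with "1"
Total matched: 3

3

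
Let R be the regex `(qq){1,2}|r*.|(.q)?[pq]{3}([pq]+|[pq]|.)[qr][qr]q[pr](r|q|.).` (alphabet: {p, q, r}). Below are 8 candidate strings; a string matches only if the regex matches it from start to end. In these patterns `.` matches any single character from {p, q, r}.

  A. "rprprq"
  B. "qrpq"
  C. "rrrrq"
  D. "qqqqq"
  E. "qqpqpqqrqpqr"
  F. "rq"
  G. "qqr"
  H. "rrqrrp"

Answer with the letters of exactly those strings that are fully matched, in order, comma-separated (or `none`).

C, E, F

A → no match
B → no match
C → match
D → no match
E → match
F → match
G → no match
H → no match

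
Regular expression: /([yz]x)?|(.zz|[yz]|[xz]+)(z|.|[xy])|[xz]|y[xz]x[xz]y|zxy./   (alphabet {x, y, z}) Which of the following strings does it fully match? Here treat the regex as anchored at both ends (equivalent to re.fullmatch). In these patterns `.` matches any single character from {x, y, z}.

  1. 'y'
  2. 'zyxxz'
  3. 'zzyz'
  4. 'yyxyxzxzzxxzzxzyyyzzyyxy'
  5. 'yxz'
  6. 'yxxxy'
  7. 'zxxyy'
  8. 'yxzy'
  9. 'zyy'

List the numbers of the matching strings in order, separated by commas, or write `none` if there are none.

1 → no match
2 → no match
3 → no match
4 → no match
5 → no match
6 → match
7 → no match
8 → no match
9 → no match

6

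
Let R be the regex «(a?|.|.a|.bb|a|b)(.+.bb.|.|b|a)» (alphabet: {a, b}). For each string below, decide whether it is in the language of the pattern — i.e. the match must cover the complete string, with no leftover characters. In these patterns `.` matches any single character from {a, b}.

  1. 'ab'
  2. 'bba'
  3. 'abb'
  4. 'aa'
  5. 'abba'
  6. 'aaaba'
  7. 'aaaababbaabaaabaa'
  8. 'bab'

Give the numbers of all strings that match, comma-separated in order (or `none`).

1, 4, 5, 8

1 → match
2 → no match
3 → no match
4 → match
5 → match
6 → no match
7 → no match
8 → match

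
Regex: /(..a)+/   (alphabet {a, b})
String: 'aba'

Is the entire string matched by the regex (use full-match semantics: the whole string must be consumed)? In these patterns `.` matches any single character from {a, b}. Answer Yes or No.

Yes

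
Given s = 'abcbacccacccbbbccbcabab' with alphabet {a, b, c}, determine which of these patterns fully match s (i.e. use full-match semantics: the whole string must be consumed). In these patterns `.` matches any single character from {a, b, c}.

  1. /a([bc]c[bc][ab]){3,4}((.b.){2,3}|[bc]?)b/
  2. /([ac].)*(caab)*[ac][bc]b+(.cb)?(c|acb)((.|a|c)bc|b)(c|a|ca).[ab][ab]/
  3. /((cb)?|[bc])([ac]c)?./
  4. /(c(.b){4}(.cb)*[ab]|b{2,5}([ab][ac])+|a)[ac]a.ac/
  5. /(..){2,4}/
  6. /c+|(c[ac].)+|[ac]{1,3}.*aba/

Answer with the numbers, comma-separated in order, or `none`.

1 → match
2 → match
3 → no match
4 → no match — must end with 'ac'
5 → no match
6 → no match

1, 2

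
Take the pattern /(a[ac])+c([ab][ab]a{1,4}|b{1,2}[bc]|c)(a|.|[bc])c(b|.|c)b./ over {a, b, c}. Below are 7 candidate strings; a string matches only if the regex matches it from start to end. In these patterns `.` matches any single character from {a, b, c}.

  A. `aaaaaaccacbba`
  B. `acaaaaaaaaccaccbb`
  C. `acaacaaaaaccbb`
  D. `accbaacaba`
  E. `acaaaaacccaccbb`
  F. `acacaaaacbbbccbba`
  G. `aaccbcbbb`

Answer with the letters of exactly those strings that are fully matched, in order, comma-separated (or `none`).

A, B, C, E, F, G

A → match
B → match
C → match
D → no match
E → match
F → match
G → match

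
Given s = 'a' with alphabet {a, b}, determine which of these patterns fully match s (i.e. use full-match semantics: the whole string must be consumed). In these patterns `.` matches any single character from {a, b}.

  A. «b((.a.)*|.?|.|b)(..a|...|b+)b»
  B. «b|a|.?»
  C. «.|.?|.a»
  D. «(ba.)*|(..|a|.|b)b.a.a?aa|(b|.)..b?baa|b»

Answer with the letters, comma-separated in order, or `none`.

A → no match — must start with 'b'
B → match
C → match
D → no match

B, C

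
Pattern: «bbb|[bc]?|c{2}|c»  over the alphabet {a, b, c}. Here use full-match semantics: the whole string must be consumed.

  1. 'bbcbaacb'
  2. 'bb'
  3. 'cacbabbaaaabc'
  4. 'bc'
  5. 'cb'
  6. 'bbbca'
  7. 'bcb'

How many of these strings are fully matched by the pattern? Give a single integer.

1 → no match
2 → no match
3 → no match
4 → no match
5 → no match
6 → no match
7 → no match
Total matched: 0

0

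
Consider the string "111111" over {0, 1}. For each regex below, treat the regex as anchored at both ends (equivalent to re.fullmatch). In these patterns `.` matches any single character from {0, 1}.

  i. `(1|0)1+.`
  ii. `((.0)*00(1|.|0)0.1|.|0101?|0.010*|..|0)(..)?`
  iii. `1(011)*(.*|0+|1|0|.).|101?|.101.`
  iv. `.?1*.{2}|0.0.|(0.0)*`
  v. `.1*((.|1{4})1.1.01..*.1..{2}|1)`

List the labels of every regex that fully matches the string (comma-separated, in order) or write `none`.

i → match
ii → no match
iii → match
iv → match
v → match

i, iii, iv, v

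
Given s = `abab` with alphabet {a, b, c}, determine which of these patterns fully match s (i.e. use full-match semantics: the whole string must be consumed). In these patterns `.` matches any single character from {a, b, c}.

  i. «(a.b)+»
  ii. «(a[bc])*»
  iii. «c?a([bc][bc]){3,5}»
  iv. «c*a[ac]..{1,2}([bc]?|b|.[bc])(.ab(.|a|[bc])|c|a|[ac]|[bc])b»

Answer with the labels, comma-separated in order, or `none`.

ii

i → no match
ii → match
iii → no match
iv → no match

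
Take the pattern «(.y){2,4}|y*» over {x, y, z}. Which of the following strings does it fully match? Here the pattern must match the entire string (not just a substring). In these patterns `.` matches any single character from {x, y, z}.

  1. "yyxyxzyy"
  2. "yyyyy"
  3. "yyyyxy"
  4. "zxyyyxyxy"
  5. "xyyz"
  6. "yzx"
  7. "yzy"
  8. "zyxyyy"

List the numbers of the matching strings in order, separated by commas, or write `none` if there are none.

1 → no match
2 → match
3 → match
4 → no match
5 → no match
6 → no match
7 → no match
8 → match

2, 3, 8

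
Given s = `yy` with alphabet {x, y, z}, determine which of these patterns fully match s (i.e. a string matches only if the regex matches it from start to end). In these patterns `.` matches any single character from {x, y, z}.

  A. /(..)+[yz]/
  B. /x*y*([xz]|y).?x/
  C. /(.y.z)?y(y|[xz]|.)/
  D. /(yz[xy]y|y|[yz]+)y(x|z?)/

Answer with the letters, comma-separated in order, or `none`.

A → no match
B → no match — must end with `x`
C → match
D → match

C, D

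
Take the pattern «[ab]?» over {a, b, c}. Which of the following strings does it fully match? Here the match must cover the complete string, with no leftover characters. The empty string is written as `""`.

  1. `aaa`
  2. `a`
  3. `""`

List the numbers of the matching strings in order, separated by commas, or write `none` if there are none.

2, 3

1. `aaa` → no match
2. `a` → match
3. `""` → match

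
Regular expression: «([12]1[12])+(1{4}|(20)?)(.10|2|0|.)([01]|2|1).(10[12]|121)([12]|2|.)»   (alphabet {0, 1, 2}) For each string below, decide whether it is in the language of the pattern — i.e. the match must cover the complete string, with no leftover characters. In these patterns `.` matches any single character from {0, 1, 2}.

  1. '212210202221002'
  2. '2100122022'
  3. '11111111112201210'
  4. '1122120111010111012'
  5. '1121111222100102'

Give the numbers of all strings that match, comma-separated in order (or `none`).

1 → no match
2 → no match
3 → match
4 → no match
5 → no match

3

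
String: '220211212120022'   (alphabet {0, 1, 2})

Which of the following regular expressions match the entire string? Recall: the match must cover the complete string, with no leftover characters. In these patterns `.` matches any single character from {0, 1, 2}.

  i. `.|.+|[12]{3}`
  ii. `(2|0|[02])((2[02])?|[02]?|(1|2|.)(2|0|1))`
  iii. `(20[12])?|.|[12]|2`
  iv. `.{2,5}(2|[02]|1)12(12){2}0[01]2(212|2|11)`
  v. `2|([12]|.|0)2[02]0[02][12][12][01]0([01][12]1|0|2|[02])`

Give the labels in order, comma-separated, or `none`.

i, iv

i → match
ii → no match
iii → no match
iv → match
v → no match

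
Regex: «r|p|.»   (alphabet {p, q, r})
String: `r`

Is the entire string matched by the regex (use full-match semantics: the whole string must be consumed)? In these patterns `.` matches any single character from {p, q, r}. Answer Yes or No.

Yes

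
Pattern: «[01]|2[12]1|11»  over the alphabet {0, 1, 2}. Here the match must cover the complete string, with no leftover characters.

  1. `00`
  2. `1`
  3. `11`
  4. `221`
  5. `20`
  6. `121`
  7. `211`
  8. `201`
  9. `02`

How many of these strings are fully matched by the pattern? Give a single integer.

1 → no match
2 → match
3 → match
4 → match
5 → no match
6 → no match
7 → match
8 → no match
9 → no match
Total matched: 4

4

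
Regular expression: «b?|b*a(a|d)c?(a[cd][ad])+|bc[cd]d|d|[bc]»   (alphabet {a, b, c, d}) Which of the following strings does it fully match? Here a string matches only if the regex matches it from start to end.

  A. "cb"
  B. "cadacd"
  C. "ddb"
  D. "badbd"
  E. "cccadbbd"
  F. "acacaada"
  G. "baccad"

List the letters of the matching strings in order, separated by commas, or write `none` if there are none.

none

A → no match
B → no match
C → no match
D → no match
E → no match
F → no match
G → no match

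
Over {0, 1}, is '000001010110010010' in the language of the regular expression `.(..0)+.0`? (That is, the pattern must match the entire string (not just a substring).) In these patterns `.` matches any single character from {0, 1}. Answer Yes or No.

No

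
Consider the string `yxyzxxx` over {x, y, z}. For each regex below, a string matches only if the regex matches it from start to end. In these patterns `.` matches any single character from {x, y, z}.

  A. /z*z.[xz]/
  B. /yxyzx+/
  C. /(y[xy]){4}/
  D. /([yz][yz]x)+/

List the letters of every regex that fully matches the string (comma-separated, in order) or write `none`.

B

A → no match
B → match
C → no match
D → no match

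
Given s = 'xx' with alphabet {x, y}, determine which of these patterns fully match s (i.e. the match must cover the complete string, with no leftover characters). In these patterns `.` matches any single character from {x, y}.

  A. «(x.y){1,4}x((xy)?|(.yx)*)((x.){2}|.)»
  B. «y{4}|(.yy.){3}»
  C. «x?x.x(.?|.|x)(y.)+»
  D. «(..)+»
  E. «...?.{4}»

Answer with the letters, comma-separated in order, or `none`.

D

A → no match
B → no match
C → no match
D → match
E → no match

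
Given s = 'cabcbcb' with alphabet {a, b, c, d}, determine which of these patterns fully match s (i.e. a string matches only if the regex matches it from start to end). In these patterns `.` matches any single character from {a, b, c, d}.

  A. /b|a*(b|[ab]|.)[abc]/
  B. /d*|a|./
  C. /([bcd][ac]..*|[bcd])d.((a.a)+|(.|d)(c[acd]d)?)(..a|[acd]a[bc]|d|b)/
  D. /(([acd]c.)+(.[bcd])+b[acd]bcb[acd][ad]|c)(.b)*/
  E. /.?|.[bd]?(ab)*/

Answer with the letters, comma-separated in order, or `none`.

D

A → no match
B → no match
C → no match
D → match
E → no match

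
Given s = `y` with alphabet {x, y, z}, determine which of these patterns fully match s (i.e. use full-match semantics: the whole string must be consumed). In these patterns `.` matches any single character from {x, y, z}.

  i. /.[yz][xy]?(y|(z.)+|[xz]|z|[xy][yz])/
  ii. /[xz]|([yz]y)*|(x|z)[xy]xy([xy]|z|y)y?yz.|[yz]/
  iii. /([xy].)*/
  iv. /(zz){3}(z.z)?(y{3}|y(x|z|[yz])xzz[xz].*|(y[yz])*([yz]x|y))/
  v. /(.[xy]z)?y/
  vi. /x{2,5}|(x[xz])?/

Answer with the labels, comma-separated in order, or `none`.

ii, v

i → no match
ii → match
iii → no match
iv → no match — must start with `zz`
v → match
vi → no match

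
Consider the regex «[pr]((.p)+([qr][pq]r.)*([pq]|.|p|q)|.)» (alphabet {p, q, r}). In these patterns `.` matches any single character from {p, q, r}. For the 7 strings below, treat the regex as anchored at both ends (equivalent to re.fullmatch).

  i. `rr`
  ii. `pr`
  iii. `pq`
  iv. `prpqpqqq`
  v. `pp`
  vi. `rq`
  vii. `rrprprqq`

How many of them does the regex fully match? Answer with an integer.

6

i. `rr` → match
ii. `pr` → match
iii. `pq` → match
iv. `prpqpqqq` → no match
v. `pp` → match
vi. `rq` → match
vii. `rrprprqq` → match
Total matched: 6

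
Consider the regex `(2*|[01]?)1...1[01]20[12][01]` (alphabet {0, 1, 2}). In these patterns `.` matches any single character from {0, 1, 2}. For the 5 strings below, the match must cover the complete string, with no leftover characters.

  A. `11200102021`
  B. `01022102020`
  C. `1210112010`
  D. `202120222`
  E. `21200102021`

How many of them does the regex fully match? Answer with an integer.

A → match
B → match
C → match
D → no match
E → match
Total matched: 4

4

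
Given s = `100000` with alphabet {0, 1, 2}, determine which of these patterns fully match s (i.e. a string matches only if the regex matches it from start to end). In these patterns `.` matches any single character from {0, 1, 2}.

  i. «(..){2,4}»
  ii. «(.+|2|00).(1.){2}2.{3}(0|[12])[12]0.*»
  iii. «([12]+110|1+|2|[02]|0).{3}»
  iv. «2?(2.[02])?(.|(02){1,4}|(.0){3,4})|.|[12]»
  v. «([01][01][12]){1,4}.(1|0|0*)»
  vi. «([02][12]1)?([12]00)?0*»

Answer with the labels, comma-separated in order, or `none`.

i, iv, vi

i → match
ii → no match
iii → no match
iv → match
v → no match
vi → match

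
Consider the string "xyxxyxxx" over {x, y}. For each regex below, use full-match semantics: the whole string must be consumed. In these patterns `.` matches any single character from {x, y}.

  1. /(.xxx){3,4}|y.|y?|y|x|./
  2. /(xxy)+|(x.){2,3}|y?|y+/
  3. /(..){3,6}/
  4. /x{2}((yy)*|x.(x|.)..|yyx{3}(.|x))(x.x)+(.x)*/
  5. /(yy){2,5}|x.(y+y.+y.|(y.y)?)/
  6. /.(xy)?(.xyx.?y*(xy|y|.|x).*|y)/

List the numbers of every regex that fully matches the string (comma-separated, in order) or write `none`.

1 → no match
2 → no match
3 → match
4 → no match
5 → no match
6 → no match

3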